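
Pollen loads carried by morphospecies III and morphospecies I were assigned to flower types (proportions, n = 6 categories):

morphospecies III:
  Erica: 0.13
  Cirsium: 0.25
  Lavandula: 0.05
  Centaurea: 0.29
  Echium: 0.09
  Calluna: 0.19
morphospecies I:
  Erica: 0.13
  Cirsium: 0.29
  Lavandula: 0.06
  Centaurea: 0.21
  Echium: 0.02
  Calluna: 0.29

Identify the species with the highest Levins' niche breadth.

Σp_IIIᵢ² = 0.13² + 0.25² + 0.05² + 0.29² + 0.09² + 0.19² = 0.0169 + 0.0625 + 0.0025 + 0.0841 + 0.0081 + 0.0361 = 0.2102
B_III = 1 / 0.2102 = 4.7574
Σp_Iᵢ² = 0.13² + 0.29² + 0.06² + 0.21² + 0.02² + 0.29² = 0.0169 + 0.0841 + 0.0036 + 0.0441 + 0.0004 + 0.0841 = 0.2332
B_I = 1 / 0.2332 = 4.2882
Highest B → broadest niche (most generalist): morphospecies III (B = 4.76).

morphospecies III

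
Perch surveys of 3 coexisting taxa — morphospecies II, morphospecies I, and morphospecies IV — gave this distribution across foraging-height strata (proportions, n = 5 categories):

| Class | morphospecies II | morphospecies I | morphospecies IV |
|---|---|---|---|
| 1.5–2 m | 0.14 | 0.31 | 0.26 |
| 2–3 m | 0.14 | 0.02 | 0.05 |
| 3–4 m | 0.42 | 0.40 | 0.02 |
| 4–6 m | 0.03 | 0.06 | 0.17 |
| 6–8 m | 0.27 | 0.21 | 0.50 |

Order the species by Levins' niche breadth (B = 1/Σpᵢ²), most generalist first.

morphospecies II > morphospecies I > morphospecies IV

Σp_IIᵢ² = 0.14² + 0.14² + 0.42² + 0.03² + 0.27² = 0.0196 + 0.0196 + 0.1764 + 0.0009 + 0.0729 = 0.2894
B_II = 1 / 0.2894 = 3.4554
Σp_Iᵢ² = 0.31² + 0.02² + 0.40² + 0.06² + 0.21² = 0.0961 + 0.0004 + 0.1600 + 0.0036 + 0.0441 = 0.3042
B_I = 1 / 0.3042 = 3.2873
Σp_IVᵢ² = 0.26² + 0.05² + 0.02² + 0.17² + 0.50² = 0.0676 + 0.0025 + 0.0004 + 0.0289 + 0.2500 = 0.3494
B_IV = 1 / 0.3494 = 2.8620
Ranking by B (broadest → narrowest): morphospecies II (3.46) > morphospecies I (3.29) > morphospecies IV (2.86)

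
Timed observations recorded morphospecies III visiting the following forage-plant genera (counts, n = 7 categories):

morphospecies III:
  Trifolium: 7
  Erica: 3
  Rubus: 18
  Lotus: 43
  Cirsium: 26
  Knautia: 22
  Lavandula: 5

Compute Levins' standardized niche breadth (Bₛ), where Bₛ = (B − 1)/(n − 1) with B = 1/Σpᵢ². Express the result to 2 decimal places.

0.58

Proportions for morphospecies III (n=124): 7/124=0.0565, 3/124=0.0242, 18/124=0.1452, 43/124=0.3468, 26/124=0.2097, 22/124=0.1774, 5/124=0.0403
Σpᵢ² = 0.0565² + 0.0242² + 0.1452² + 0.3468² + 0.2097² + 0.1774² + 0.0403² = 0.003192 + 0.000586 + 0.021083 + 0.120270 + 0.043974 + 0.031471 + 0.001624 = 0.222200
B = 1 / 0.222200 = 4.5005
Bₛ = (B − 1)/(n − 1) = (4.5005 − 1)/(7 − 1) = 3.5005/6 = 0.5834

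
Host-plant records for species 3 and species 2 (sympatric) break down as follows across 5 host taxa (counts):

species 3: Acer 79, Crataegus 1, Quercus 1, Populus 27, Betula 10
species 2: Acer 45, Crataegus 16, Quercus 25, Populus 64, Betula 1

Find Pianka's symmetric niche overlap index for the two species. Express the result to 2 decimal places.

0.76

Proportions for species 3 (n=118): 79/118=0.6695, 1/118=0.0085, 1/118=0.0085, 27/118=0.2288, 10/118=0.0847
Proportions for species 2 (n=151): 45/151=0.2980, 16/151=0.1060, 25/151=0.1656, 64/151=0.4238, 1/151=0.0066
Σ p₁ᵢp₂ᵢ = 0.199511 + 0.000901 + 0.001408 + 0.096965 + 0.000559 = 0.299344
Σp_1ᵢ² = 0.6695² + 0.0085² + 0.0085² + 0.2288² + 0.0847² = 0.448230 + 0.000072 + 0.000072 + 0.052349 + 0.007174 = 0.507897
Σp_2ᵢ² = 0.2980² + 0.1060² + 0.1656² + 0.4238² + 0.0066² = 0.088804 + 0.011236 + 0.027423 + 0.179606 + 0.000044 = 0.307113
O = 0.299344 / √(0.507897 × 0.307113) = 0.299344 / 0.3949453 = 0.7579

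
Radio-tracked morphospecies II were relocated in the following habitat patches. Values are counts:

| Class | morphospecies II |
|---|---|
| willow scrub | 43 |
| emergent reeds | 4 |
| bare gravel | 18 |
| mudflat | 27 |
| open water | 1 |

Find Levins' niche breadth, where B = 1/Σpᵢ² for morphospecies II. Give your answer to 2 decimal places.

Proportions for morphospecies II (n=93): 43/93=0.4624, 4/93=0.0430, 18/93=0.1935, 27/93=0.2903, 1/93=0.0108
Σpᵢ² = 0.4624² + 0.0430² + 0.1935² + 0.2903² + 0.0108² = 0.213814 + 0.001849 + 0.037442 + 0.084274 + 0.000117 = 0.337496
B = 1 / 0.337496 = 2.9630

2.96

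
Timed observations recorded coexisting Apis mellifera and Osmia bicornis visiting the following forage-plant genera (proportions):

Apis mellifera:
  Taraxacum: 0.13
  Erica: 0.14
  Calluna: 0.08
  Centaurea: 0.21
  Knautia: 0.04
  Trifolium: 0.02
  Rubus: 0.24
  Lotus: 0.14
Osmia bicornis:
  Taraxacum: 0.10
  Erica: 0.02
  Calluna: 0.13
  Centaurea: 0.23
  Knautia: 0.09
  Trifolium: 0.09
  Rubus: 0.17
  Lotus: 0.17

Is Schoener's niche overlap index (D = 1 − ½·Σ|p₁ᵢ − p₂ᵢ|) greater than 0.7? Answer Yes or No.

Σ|p₁ᵢ − p₂ᵢ| = 0.03 + 0.12 + 0.05 + 0.02 + 0.05 + 0.07 + 0.07 + 0.03 = 0.44
D = 1 − ½ × 0.44 = 1 − 0.220 = 0.7800
D = 0.7800 > 0.7 → Yes.

Yes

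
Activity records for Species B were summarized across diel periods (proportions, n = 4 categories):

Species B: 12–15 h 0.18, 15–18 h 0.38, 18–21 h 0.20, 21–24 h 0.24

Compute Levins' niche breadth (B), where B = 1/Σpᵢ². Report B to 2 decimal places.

3.64

Σpᵢ² = 0.18² + 0.38² + 0.20² + 0.24² = 0.0324 + 0.1444 + 0.0400 + 0.0576 = 0.2744
B = 1 / 0.2744 = 3.6443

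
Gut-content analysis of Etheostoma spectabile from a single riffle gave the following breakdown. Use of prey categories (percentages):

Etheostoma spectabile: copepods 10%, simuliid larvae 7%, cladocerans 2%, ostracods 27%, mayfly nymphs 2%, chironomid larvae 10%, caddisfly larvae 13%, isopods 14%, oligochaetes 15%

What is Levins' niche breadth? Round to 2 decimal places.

Convert percentages to proportions (divide by 100).
Σpᵢ² = 0.10² + 0.07² + 0.02² + 0.27² + 0.02² + 0.10² + 0.13² + 0.14² + 0.15² = 0.0100 + 0.0049 + 0.0004 + 0.0729 + 0.0004 + 0.0100 + 0.0169 + 0.0196 + 0.0225 = 0.1576
B = 1 / 0.1576 = 6.3452

6.35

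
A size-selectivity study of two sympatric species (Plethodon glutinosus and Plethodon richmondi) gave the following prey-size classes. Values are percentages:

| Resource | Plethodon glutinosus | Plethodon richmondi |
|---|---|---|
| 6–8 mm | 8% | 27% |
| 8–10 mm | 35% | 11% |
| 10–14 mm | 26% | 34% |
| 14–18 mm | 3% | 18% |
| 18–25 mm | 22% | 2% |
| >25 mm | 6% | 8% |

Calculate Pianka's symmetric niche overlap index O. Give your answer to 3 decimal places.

0.667

Convert percentages to proportions (divide by 100).
Σ p₁ᵢp₂ᵢ = 0.0216 + 0.0385 + 0.0884 + 0.0054 + 0.0044 + 0.0048 = 0.1631
Σp_1ᵢ² = 0.08² + 0.35² + 0.26² + 0.03² + 0.22² + 0.06² = 0.0064 + 0.1225 + 0.0676 + 0.0009 + 0.0484 + 0.0036 = 0.2494
Σp_2ᵢ² = 0.27² + 0.11² + 0.34² + 0.18² + 0.02² + 0.08² = 0.0729 + 0.0121 + 0.1156 + 0.0324 + 0.0004 + 0.0064 = 0.2398
O = 0.1631 / √(0.2494 × 0.2398) = 0.1631 / 0.244553 = 0.66693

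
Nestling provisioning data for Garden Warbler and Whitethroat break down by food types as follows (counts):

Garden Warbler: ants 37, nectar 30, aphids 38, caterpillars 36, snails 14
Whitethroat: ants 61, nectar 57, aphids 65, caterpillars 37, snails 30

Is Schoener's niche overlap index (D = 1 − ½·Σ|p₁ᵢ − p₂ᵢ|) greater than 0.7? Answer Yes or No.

Proportions for Garden Warbler (n=155): 37/155=0.2387, 30/155=0.1935, 38/155=0.2452, 36/155=0.2323, 14/155=0.0903
Proportions for Whitethroat (n=250): 61/250=0.2440, 57/250=0.2280, 65/250=0.2600, 37/250=0.1480, 30/250=0.1200
Σ|p₁ᵢ − p₂ᵢ| = 0.0053 + 0.0345 + 0.0148 + 0.0843 + 0.0297 = 0.1686
D = 1 − ½ × 0.1686 = 1 − 0.08430 = 0.91570
D = 0.91570 > 0.7 → Yes.

Yes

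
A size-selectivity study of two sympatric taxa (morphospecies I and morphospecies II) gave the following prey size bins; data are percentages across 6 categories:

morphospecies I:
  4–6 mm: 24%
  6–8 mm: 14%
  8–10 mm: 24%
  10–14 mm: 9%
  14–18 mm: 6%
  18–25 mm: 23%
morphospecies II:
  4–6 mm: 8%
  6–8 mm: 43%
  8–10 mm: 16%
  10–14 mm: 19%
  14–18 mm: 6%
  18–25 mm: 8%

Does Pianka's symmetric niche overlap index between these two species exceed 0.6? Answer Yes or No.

Convert percentages to proportions (divide by 100).
Σ p₁ᵢp₂ᵢ = 0.0192 + 0.0602 + 0.0384 + 0.0171 + 0.0036 + 0.0184 = 0.1569
Σp_1ᵢ² = 0.24² + 0.14² + 0.24² + 0.09² + 0.06² + 0.23² = 0.0576 + 0.0196 + 0.0576 + 0.0081 + 0.0036 + 0.0529 = 0.1994
Σp_2ᵢ² = 0.08² + 0.43² + 0.16² + 0.19² + 0.06² + 0.08² = 0.0064 + 0.1849 + 0.0256 + 0.0361 + 0.0036 + 0.0064 = 0.2630
O = 0.1569 / √(0.1994 × 0.2630) = 0.1569 / 0.22900 = 0.6852
O = 0.6852 > 0.6 → Yes.

Yes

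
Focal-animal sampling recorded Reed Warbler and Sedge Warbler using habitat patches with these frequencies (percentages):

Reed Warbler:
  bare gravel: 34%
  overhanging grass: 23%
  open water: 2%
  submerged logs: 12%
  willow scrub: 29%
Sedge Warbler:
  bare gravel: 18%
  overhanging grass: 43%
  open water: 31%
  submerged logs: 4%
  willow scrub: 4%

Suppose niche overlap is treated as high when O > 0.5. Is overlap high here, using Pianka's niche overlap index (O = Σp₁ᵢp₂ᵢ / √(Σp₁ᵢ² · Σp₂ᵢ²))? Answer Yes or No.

Convert percentages to proportions (divide by 100).
Σ p₁ᵢp₂ᵢ = 0.0612 + 0.0989 + 0.0062 + 0.0048 + 0.0116 = 0.1827
Σp_1ᵢ² = 0.34² + 0.23² + 0.02² + 0.12² + 0.29² = 0.1156 + 0.0529 + 0.0004 + 0.0144 + 0.0841 = 0.2674
Σp_2ᵢ² = 0.18² + 0.43² + 0.31² + 0.04² + 0.04² = 0.0324 + 0.1849 + 0.0961 + 0.0016 + 0.0016 = 0.3166
O = 0.1827 / √(0.2674 × 0.3166) = 0.1827 / 0.29096 = 0.6279
O = 0.6279 > 0.5 → Yes.

Yes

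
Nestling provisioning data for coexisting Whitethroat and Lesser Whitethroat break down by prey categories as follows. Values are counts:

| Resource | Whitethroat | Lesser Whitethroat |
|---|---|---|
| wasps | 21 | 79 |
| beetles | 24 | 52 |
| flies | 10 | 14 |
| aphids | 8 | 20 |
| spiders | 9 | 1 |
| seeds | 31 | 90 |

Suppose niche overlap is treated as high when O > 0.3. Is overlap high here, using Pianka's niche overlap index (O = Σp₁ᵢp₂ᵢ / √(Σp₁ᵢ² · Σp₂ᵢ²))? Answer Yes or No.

Yes

Proportions for Whitethroat (n=103): 21/103=0.2039, 24/103=0.2330, 10/103=0.0971, 8/103=0.0777, 9/103=0.0874, 31/103=0.3010
Proportions for Lesser Whitethroat (n=256): 79/256=0.3086, 52/256=0.2031, 14/256=0.0547, 20/256=0.0781, 1/256=0.0039, 90/256=0.3516
Σ p₁ᵢp₂ᵢ = 0.062924 + 0.047322 + 0.005311 + 0.006068 + 0.000341 + 0.105832 = 0.227798
Σp_1ᵢ² = 0.2039² + 0.2330² + 0.0971² + 0.0777² + 0.0874² + 0.3010² = 0.041575 + 0.054289 + 0.009428 + 0.006037 + 0.007639 + 0.090601 = 0.209569
Σp_2ᵢ² = 0.3086² + 0.2031² + 0.0547² + 0.0781² + 0.0039² + 0.3516² = 0.095234 + 0.041250 + 0.002992 + 0.006100 + 0.000015 + 0.123623 = 0.269214
O = 0.227798 / √(0.209569 × 0.269214) = 0.227798 / 0.2375266 = 0.9590
O = 0.9590 > 0.3 → Yes.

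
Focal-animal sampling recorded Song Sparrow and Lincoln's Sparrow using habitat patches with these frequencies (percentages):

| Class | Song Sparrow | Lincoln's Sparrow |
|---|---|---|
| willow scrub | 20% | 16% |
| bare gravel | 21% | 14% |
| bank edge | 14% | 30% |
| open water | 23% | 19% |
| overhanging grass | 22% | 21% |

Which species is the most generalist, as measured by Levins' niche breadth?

Song Sparrow

Convert percentages to proportions (divide by 100).
Σp_Songᵢ² = 0.20² + 0.21² + 0.14² + 0.23² + 0.22² = 0.0400 + 0.0441 + 0.0196 + 0.0529 + 0.0484 = 0.2050
B_Song = 1 / 0.2050 = 4.8780
Σp_Lincᵢ² = 0.16² + 0.14² + 0.30² + 0.19² + 0.21² = 0.0256 + 0.0196 + 0.0900 + 0.0361 + 0.0441 = 0.2154
B_Linc = 1 / 0.2154 = 4.6425
Highest B → broadest niche (most generalist): Song Sparrow (B = 4.88).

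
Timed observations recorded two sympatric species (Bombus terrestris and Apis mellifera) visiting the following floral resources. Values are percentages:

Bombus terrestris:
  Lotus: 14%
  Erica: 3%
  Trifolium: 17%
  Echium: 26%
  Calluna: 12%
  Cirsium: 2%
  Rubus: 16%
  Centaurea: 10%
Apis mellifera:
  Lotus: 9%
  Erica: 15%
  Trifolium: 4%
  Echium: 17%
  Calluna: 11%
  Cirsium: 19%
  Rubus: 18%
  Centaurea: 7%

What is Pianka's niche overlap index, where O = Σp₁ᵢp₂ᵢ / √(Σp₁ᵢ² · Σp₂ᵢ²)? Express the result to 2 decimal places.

0.77

Convert percentages to proportions (divide by 100).
Σ p₁ᵢp₂ᵢ = 0.0126 + 0.0045 + 0.0068 + 0.0442 + 0.0132 + 0.0038 + 0.0288 + 0.0070 = 0.1209
Σp_1ᵢ² = 0.14² + 0.03² + 0.17² + 0.26² + 0.12² + 0.02² + 0.16² + 0.10² = 0.0196 + 0.0009 + 0.0289 + 0.0676 + 0.0144 + 0.0004 + 0.0256 + 0.0100 = 0.1674
Σp_2ᵢ² = 0.09² + 0.15² + 0.04² + 0.17² + 0.11² + 0.19² + 0.18² + 0.07² = 0.0081 + 0.0225 + 0.0016 + 0.0289 + 0.0121 + 0.0361 + 0.0324 + 0.0049 = 0.1466
O = 0.1209 / √(0.1674 × 0.1466) = 0.1209 / 0.15666 = 0.7717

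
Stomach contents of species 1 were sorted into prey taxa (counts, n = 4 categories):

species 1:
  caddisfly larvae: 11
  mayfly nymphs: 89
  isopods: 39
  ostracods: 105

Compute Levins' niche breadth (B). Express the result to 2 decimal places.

Proportions for species 1 (n=244): 11/244=0.0451, 89/244=0.3648, 39/244=0.1598, 105/244=0.4303
Σpᵢ² = 0.0451² + 0.3648² + 0.1598² + 0.4303² = 0.002034 + 0.133079 + 0.025536 + 0.185158 = 0.345807
B = 1 / 0.345807 = 2.8918

2.89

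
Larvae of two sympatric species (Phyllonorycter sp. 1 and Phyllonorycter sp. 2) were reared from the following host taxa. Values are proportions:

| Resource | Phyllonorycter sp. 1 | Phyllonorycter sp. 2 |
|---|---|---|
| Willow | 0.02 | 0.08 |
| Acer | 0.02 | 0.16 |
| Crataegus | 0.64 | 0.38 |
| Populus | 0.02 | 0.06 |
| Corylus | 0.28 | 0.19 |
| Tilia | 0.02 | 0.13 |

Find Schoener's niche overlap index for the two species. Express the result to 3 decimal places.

Σ|p₁ᵢ − p₂ᵢ| = 0.06 + 0.14 + 0.26 + 0.04 + 0.09 + 0.11 = 0.70
D = 1 − ½ × 0.70 = 1 − 0.350 = 0.65000

0.650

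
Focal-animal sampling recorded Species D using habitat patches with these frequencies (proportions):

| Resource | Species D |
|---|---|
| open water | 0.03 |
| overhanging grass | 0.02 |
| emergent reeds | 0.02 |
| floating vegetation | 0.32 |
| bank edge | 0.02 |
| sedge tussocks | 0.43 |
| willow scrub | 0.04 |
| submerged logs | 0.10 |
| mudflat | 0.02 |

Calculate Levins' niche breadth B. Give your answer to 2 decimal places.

Σpᵢ² = 0.03² + 0.02² + 0.02² + 0.32² + 0.02² + 0.43² + 0.04² + 0.10² + 0.02² = 0.0009 + 0.0004 + 0.0004 + 0.1024 + 0.0004 + 0.1849 + 0.0016 + 0.0100 + 0.0004 = 0.3014
B = 1 / 0.3014 = 3.3179

3.32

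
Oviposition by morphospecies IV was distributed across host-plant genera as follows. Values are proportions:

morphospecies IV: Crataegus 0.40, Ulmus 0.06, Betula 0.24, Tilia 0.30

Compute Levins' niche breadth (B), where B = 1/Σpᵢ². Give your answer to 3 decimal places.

3.213

Σpᵢ² = 0.40² + 0.06² + 0.24² + 0.30² = 0.1600 + 0.0036 + 0.0576 + 0.0900 = 0.3112
B = 1 / 0.3112 = 3.21337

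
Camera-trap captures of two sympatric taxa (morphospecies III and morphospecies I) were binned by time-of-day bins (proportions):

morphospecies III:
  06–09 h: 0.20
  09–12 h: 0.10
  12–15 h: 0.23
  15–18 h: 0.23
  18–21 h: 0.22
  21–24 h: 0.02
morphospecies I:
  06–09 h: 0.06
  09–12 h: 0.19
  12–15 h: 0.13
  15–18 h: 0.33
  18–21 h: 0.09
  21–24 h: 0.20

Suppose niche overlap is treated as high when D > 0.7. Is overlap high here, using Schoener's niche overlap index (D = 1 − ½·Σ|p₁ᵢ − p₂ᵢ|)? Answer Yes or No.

Σ|p₁ᵢ − p₂ᵢ| = 0.14 + 0.09 + 0.10 + 0.10 + 0.13 + 0.18 = 0.74
D = 1 − ½ × 0.74 = 1 − 0.370 = 0.6300
D = 0.6300 < 0.7 → No.

No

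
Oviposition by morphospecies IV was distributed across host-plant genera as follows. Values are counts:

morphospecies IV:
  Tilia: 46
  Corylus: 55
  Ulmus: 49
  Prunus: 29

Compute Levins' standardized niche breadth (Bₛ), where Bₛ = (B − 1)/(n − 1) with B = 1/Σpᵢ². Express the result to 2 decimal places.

0.94

Proportions for morphospecies IV (n=179): 46/179=0.2570, 55/179=0.3073, 49/179=0.2737, 29/179=0.1620
Σpᵢ² = 0.2570² + 0.3073² + 0.2737² + 0.1620² = 0.066049 + 0.094433 + 0.074912 + 0.026244 = 0.261638
B = 1 / 0.261638 = 3.8221
Bₛ = (B − 1)/(n − 1) = (3.8221 − 1)/(4 − 1) = 2.8221/3 = 0.9407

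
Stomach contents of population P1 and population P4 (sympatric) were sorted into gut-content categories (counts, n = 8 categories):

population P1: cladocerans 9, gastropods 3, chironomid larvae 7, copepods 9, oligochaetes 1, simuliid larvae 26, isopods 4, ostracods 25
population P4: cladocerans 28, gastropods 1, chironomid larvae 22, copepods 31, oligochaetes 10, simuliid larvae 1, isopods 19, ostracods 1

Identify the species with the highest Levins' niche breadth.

Proportions for population P1 (n=84): 9/84=0.1071, 3/84=0.0357, 7/84=0.0833, 9/84=0.1071, 1/84=0.0119, 26/84=0.3095, 4/84=0.0476, 25/84=0.2976
Proportions for population P4 (n=113): 28/113=0.2478, 1/113=0.0088, 22/113=0.1947, 31/113=0.2743, 10/113=0.0885, 1/113=0.0088, 19/113=0.1681, 1/113=0.0088
Σp_P1ᵢ² = 0.1071² + 0.0357² + 0.0833² + 0.1071² + 0.0119² + 0.3095² + 0.0476² + 0.2976² = 0.011470 + 0.001274 + 0.006939 + 0.011470 + 0.000142 + 0.095790 + 0.002266 + 0.088566 = 0.217917
B_P1 = 1 / 0.217917 = 4.5889
Σp_P4ᵢ² = 0.2478² + 0.0088² + 0.1947² + 0.2743² + 0.0885² + 0.0088² + 0.1681² + 0.0088² = 0.061405 + 0.000077 + 0.037908 + 0.075240 + 0.007832 + 0.000077 + 0.028258 + 0.000077 = 0.210874
B_P4 = 1 / 0.210874 = 4.7422
Highest B → broadest niche (most generalist): population P4 (B = 4.74).

population P4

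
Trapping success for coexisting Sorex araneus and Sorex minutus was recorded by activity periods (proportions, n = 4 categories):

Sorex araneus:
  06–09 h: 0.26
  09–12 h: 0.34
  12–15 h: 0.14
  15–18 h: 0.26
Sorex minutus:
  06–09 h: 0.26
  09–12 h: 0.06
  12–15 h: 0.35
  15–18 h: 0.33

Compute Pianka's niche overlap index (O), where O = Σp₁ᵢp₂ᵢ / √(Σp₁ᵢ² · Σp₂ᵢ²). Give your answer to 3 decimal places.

Σ p₁ᵢp₂ᵢ = 0.0676 + 0.0204 + 0.0490 + 0.0858 = 0.2228
Σp_1ᵢ² = 0.26² + 0.34² + 0.14² + 0.26² = 0.0676 + 0.1156 + 0.0196 + 0.0676 = 0.2704
Σp_2ᵢ² = 0.26² + 0.06² + 0.35² + 0.33² = 0.0676 + 0.0036 + 0.1225 + 0.1089 = 0.3026
O = 0.2228 / √(0.2704 × 0.3026) = 0.2228 / 0.286047 = 0.77889

0.779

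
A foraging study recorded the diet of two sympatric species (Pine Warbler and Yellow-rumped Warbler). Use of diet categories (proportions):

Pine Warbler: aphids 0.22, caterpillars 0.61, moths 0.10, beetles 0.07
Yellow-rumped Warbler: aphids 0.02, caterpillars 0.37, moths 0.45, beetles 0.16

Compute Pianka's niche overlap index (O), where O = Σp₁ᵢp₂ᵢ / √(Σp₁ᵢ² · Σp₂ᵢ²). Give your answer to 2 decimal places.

Σ p₁ᵢp₂ᵢ = 0.0044 + 0.2257 + 0.0450 + 0.0112 = 0.2863
Σp_1ᵢ² = 0.22² + 0.61² + 0.10² + 0.07² = 0.0484 + 0.3721 + 0.0100 + 0.0049 = 0.4354
Σp_2ᵢ² = 0.02² + 0.37² + 0.45² + 0.16² = 0.0004 + 0.1369 + 0.2025 + 0.0256 = 0.3654
O = 0.2863 / √(0.4354 × 0.3654) = 0.2863 / 0.39887 = 0.7178

0.72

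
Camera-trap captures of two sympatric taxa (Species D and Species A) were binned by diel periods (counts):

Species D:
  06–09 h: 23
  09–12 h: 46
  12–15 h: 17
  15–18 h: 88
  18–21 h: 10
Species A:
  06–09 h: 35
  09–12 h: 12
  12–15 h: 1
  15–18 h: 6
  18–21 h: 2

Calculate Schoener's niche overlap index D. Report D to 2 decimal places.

0.50

Proportions for Species D (n=184): 23/184=0.1250, 46/184=0.2500, 17/184=0.0924, 88/184=0.4783, 10/184=0.0543
Proportions for Species A (n=56): 35/56=0.6250, 12/56=0.2143, 1/56=0.0179, 6/56=0.1071, 2/56=0.0357
Σ|p₁ᵢ − p₂ᵢ| = 0.5000 + 0.0357 + 0.0745 + 0.3712 + 0.0186 = 1.0000
D = 1 − ½ × 1.0000 = 1 − 0.50000 = 0.50000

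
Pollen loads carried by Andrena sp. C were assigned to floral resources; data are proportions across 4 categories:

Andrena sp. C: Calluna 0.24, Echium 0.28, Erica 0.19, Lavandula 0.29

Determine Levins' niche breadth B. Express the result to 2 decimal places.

Σpᵢ² = 0.24² + 0.28² + 0.19² + 0.29² = 0.0576 + 0.0784 + 0.0361 + 0.0841 = 0.2562
B = 1 / 0.2562 = 3.9032

3.90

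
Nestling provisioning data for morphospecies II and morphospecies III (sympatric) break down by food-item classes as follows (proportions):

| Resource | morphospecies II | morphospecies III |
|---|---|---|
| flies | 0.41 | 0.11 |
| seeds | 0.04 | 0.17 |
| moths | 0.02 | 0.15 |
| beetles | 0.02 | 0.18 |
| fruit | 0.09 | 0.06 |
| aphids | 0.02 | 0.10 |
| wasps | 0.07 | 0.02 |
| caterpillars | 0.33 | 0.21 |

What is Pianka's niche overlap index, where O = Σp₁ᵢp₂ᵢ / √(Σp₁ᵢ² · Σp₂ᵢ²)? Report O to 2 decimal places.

Σ p₁ᵢp₂ᵢ = 0.0451 + 0.0068 + 0.0030 + 0.0036 + 0.0054 + 0.0020 + 0.0014 + 0.0693 = 0.1366
Σp_1ᵢ² = 0.41² + 0.04² + 0.02² + 0.02² + 0.09² + 0.02² + 0.07² + 0.33² = 0.1681 + 0.0016 + 0.0004 + 0.0004 + 0.0081 + 0.0004 + 0.0049 + 0.1089 = 0.2928
Σp_2ᵢ² = 0.11² + 0.17² + 0.15² + 0.18² + 0.06² + 0.10² + 0.02² + 0.21² = 0.0121 + 0.0289 + 0.0225 + 0.0324 + 0.0036 + 0.0100 + 0.0004 + 0.0441 = 0.1540
O = 0.1366 / √(0.2928 × 0.1540) = 0.1366 / 0.21235 = 0.6433

0.64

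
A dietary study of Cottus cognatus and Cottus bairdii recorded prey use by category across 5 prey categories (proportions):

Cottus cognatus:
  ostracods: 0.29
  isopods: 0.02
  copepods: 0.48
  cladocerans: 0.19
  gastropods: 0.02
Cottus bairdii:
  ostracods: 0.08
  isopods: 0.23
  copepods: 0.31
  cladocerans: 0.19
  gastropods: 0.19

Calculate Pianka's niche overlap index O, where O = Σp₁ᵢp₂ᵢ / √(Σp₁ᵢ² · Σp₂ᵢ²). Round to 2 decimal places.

0.77

Σ p₁ᵢp₂ᵢ = 0.0232 + 0.0046 + 0.1488 + 0.0361 + 0.0038 = 0.2165
Σp_1ᵢ² = 0.29² + 0.02² + 0.48² + 0.19² + 0.02² = 0.0841 + 0.0004 + 0.2304 + 0.0361 + 0.0004 = 0.3514
Σp_2ᵢ² = 0.08² + 0.23² + 0.31² + 0.19² + 0.19² = 0.0064 + 0.0529 + 0.0961 + 0.0361 + 0.0361 = 0.2276
O = 0.2165 / √(0.3514 × 0.2276) = 0.2165 / 0.28280 = 0.7656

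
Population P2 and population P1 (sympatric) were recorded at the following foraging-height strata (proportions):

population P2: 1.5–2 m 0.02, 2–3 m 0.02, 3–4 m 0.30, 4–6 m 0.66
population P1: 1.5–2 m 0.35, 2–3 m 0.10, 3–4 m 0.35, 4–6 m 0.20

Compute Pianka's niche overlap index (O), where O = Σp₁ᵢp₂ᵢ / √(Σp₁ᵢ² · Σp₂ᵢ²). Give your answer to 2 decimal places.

0.62

Σ p₁ᵢp₂ᵢ = 0.0070 + 0.0020 + 0.1050 + 0.1320 = 0.2460
Σp_1ᵢ² = 0.02² + 0.02² + 0.30² + 0.66² = 0.0004 + 0.0004 + 0.0900 + 0.4356 = 0.5264
Σp_2ᵢ² = 0.35² + 0.10² + 0.35² + 0.20² = 0.1225 + 0.0100 + 0.1225 + 0.0400 = 0.2950
O = 0.2460 / √(0.5264 × 0.2950) = 0.2460 / 0.39407 = 0.6243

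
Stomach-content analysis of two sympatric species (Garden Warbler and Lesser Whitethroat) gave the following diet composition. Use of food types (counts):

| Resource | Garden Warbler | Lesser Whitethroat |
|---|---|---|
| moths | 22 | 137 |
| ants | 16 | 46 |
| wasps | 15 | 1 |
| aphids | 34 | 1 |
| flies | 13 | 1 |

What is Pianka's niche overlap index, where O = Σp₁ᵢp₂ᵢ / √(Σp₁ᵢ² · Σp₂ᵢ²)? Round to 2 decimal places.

Proportions for Garden Warbler (n=100): 22/100=0.2200, 16/100=0.1600, 15/100=0.1500, 34/100=0.3400, 13/100=0.1300
Proportions for Lesser Whitethroat (n=186): 137/186=0.7366, 46/186=0.2473, 1/186=0.0054, 1/186=0.0054, 1/186=0.0054
Σ p₁ᵢp₂ᵢ = 0.162052 + 0.039568 + 0.000810 + 0.001836 + 0.000702 = 0.204968
Σp_1ᵢ² = 0.2200² + 0.1600² + 0.1500² + 0.3400² + 0.1300² = 0.048400 + 0.025600 + 0.022500 + 0.115600 + 0.016900 = 0.229000
Σp_2ᵢ² = 0.7366² + 0.2473² + 0.0054² + 0.0054² + 0.0054² = 0.542580 + 0.061157 + 0.000029 + 0.000029 + 0.000029 = 0.603824
O = 0.204968 / √(0.229000 × 0.603824) = 0.204968 / 0.3718544 = 0.5512

0.55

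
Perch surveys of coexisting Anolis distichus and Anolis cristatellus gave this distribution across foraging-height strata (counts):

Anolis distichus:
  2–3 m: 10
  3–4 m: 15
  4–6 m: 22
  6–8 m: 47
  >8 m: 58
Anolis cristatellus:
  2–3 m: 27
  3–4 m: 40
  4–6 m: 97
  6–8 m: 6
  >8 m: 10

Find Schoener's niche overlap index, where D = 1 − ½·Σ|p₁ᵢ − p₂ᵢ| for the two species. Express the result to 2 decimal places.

0.40

Proportions for Anolis distichus (n=152): 10/152=0.0658, 15/152=0.0987, 22/152=0.1447, 47/152=0.3092, 58/152=0.3816
Proportions for Anolis cristatellus (n=180): 27/180=0.1500, 40/180=0.2222, 97/180=0.5389, 6/180=0.0333, 10/180=0.0556
Σ|p₁ᵢ − p₂ᵢ| = 0.0842 + 0.1235 + 0.3942 + 0.2759 + 0.3260 = 1.2038
D = 1 − ½ × 1.2038 = 1 − 0.60190 = 0.39810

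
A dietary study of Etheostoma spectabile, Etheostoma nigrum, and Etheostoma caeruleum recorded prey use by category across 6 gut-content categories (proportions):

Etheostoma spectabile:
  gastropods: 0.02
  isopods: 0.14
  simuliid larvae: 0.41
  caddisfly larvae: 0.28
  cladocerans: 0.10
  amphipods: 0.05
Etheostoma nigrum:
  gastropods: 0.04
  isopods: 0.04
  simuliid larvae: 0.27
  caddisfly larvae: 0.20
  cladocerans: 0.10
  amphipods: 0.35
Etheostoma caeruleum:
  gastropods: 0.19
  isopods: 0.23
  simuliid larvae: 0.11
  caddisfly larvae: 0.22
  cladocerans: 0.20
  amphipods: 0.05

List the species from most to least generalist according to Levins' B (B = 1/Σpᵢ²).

Σp_specᵢ² = 0.02² + 0.14² + 0.41² + 0.28² + 0.10² + 0.05² = 0.0004 + 0.0196 + 0.1681 + 0.0784 + 0.0100 + 0.0025 = 0.2790
B_spec = 1 / 0.2790 = 3.5842
Σp_nigrᵢ² = 0.04² + 0.04² + 0.27² + 0.20² + 0.10² + 0.35² = 0.0016 + 0.0016 + 0.0729 + 0.0400 + 0.0100 + 0.1225 = 0.2486
B_nigr = 1 / 0.2486 = 4.0225
Σp_caerᵢ² = 0.19² + 0.23² + 0.11² + 0.22² + 0.20² + 0.05² = 0.0361 + 0.0529 + 0.0121 + 0.0484 + 0.0400 + 0.0025 = 0.1920
B_caer = 1 / 0.1920 = 5.2083
Ranking by B (broadest → narrowest): Etheostoma caeruleum (5.21) > Etheostoma nigrum (4.02) > Etheostoma spectabile (3.58)

Etheostoma caeruleum > Etheostoma nigrum > Etheostoma spectabile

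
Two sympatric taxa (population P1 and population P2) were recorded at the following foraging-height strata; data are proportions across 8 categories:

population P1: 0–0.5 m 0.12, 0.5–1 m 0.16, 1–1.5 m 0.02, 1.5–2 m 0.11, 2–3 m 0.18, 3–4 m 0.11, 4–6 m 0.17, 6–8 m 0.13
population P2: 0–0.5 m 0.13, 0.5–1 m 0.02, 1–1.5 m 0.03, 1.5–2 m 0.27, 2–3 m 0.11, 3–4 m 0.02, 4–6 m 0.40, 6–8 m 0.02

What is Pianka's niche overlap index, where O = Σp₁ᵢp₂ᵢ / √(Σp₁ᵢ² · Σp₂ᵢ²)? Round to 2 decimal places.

Σ p₁ᵢp₂ᵢ = 0.0156 + 0.0032 + 0.0006 + 0.0297 + 0.0198 + 0.0022 + 0.0680 + 0.0026 = 0.1417
Σp_1ᵢ² = 0.12² + 0.16² + 0.02² + 0.11² + 0.18² + 0.11² + 0.17² + 0.13² = 0.0144 + 0.0256 + 0.0004 + 0.0121 + 0.0324 + 0.0121 + 0.0289 + 0.0169 = 0.1428
Σp_2ᵢ² = 0.13² + 0.02² + 0.03² + 0.27² + 0.11² + 0.02² + 0.40² + 0.02² = 0.0169 + 0.0004 + 0.0009 + 0.0729 + 0.0121 + 0.0004 + 0.1600 + 0.0004 = 0.2640
O = 0.1417 / √(0.1428 × 0.2640) = 0.1417 / 0.19416 = 0.7298

0.73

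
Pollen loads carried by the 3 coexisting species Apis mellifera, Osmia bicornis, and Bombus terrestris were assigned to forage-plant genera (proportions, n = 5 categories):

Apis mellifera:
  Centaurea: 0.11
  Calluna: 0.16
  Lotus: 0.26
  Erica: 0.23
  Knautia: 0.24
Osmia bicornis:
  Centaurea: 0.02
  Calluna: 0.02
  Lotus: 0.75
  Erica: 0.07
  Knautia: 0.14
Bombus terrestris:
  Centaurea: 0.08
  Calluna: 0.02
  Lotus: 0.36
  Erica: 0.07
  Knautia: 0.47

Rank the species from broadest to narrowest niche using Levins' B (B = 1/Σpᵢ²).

Apis mellifera > Bombus terrestris > Osmia bicornis

Σp_mellᵢ² = 0.11² + 0.16² + 0.26² + 0.23² + 0.24² = 0.0121 + 0.0256 + 0.0676 + 0.0529 + 0.0576 = 0.2158
B_mell = 1 / 0.2158 = 4.6339
Σp_bicoᵢ² = 0.02² + 0.02² + 0.75² + 0.07² + 0.14² = 0.0004 + 0.0004 + 0.5625 + 0.0049 + 0.0196 = 0.5878
B_bico = 1 / 0.5878 = 1.7013
Σp_terrᵢ² = 0.08² + 0.02² + 0.36² + 0.07² + 0.47² = 0.0064 + 0.0004 + 0.1296 + 0.0049 + 0.2209 = 0.3622
B_terr = 1 / 0.3622 = 2.7609
Ranking by B (broadest → narrowest): Apis mellifera (4.63) > Bombus terrestris (2.76) > Osmia bicornis (1.70)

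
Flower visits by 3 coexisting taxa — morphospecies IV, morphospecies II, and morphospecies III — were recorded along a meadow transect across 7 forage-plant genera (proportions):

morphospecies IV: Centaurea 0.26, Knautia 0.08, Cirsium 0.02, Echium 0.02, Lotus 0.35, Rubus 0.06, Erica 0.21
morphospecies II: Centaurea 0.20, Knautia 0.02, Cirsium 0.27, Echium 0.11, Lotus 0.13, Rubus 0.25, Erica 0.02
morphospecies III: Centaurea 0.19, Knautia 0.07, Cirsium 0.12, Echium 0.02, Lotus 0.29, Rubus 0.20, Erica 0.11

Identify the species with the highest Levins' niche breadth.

morphospecies III

Σp_IVᵢ² = 0.26² + 0.08² + 0.02² + 0.02² + 0.35² + 0.06² + 0.21² = 0.0676 + 0.0064 + 0.0004 + 0.0004 + 0.1225 + 0.0036 + 0.0441 = 0.2450
B_IV = 1 / 0.2450 = 4.0816
Σp_IIᵢ² = 0.20² + 0.02² + 0.27² + 0.11² + 0.13² + 0.25² + 0.02² = 0.0400 + 0.0004 + 0.0729 + 0.0121 + 0.0169 + 0.0625 + 0.0004 = 0.2052
B_II = 1 / 0.2052 = 4.8733
Σp_IIIᵢ² = 0.19² + 0.07² + 0.12² + 0.02² + 0.29² + 0.20² + 0.11² = 0.0361 + 0.0049 + 0.0144 + 0.0004 + 0.0841 + 0.0400 + 0.0121 = 0.1920
B_III = 1 / 0.1920 = 5.2083
Highest B → broadest niche (most generalist): morphospecies III (B = 5.21).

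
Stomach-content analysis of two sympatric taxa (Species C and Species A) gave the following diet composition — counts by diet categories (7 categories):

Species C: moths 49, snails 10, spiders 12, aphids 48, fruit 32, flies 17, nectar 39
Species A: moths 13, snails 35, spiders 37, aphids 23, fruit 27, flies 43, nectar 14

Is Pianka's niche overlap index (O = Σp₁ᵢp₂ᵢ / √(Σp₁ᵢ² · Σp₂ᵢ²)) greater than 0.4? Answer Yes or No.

Yes

Proportions for Species C (n=207): 49/207=0.2367, 10/207=0.0483, 12/207=0.0580, 48/207=0.2319, 32/207=0.1546, 17/207=0.0821, 39/207=0.1884
Proportions for Species A (n=192): 13/192=0.0677, 35/192=0.1823, 37/192=0.1927, 23/192=0.1198, 27/192=0.1406, 43/192=0.2240, 14/192=0.0729
Σ p₁ᵢp₂ᵢ = 0.016025 + 0.008805 + 0.011177 + 0.027782 + 0.021737 + 0.018390 + 0.013734 = 0.117650
Σp_1ᵢ² = 0.2367² + 0.0483² + 0.0580² + 0.2319² + 0.1546² + 0.0821² + 0.1884² = 0.056027 + 0.002333 + 0.003364 + 0.053778 + 0.023901 + 0.006740 + 0.035495 = 0.181638
Σp_2ᵢ² = 0.0677² + 0.1823² + 0.1927² + 0.1198² + 0.1406² + 0.2240² + 0.0729² = 0.004583 + 0.033233 + 0.037133 + 0.014352 + 0.019768 + 0.050176 + 0.005314 = 0.164559
O = 0.117650 / √(0.181638 × 0.164559) = 0.117650 / 0.1728877 = 0.6805
O = 0.6805 > 0.4 → Yes.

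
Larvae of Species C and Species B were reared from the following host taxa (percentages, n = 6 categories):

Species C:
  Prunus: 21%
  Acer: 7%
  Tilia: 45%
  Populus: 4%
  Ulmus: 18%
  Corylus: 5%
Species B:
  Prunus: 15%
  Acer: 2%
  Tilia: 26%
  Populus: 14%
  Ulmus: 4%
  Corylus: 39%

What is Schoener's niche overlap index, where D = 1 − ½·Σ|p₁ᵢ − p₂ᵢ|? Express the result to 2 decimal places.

Convert percentages to proportions (divide by 100).
Σ|p₁ᵢ − p₂ᵢ| = 0.06 + 0.05 + 0.19 + 0.10 + 0.14 + 0.34 = 0.88
D = 1 − ½ × 0.88 = 1 − 0.440 = 0.5600

0.56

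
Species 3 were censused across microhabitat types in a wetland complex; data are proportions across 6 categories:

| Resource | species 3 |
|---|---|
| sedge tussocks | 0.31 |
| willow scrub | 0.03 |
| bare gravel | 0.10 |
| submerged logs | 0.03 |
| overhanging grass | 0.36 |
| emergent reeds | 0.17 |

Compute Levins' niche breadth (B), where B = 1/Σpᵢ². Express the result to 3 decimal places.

Σpᵢ² = 0.31² + 0.03² + 0.10² + 0.03² + 0.36² + 0.17² = 0.0961 + 0.0009 + 0.0100 + 0.0009 + 0.1296 + 0.0289 = 0.2664
B = 1 / 0.2664 = 3.75375

3.754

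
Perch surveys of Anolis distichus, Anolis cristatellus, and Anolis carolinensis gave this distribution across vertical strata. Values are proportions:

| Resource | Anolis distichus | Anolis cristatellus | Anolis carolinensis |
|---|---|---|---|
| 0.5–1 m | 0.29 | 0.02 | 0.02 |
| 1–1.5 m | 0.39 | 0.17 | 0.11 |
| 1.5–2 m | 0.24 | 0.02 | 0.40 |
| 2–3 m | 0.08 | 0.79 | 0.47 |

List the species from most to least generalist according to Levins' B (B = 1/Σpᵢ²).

Anolis distichus > Anolis carolinensis > Anolis cristatellus

Σp_distᵢ² = 0.29² + 0.39² + 0.24² + 0.08² = 0.0841 + 0.1521 + 0.0576 + 0.0064 = 0.3002
B_dist = 1 / 0.3002 = 3.3311
Σp_crisᵢ² = 0.02² + 0.17² + 0.02² + 0.79² = 0.0004 + 0.0289 + 0.0004 + 0.6241 = 0.6538
B_cris = 1 / 0.6538 = 1.5295
Σp_caroᵢ² = 0.02² + 0.11² + 0.40² + 0.47² = 0.0004 + 0.0121 + 0.1600 + 0.2209 = 0.3934
B_caro = 1 / 0.3934 = 2.5419
Ranking by B (broadest → narrowest): Anolis distichus (3.33) > Anolis carolinensis (2.54) > Anolis cristatellus (1.53)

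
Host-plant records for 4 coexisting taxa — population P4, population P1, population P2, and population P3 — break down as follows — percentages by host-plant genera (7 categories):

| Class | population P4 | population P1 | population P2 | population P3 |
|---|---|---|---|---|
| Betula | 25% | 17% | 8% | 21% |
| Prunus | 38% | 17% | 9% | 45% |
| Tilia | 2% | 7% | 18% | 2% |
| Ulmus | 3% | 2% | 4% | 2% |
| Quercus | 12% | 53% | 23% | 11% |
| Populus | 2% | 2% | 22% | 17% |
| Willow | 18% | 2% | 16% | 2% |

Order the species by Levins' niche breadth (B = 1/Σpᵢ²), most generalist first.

population P2 > population P4 > population P3 > population P1

Convert percentages to proportions (divide by 100).
Σp_P4ᵢ² = 0.25² + 0.38² + 0.02² + 0.03² + 0.12² + 0.02² + 0.18² = 0.0625 + 0.1444 + 0.0004 + 0.0009 + 0.0144 + 0.0004 + 0.0324 = 0.2554
B_P4 = 1 / 0.2554 = 3.9154
Σp_P1ᵢ² = 0.17² + 0.17² + 0.07² + 0.02² + 0.53² + 0.02² + 0.02² = 0.0289 + 0.0289 + 0.0049 + 0.0004 + 0.2809 + 0.0004 + 0.0004 = 0.3448
B_P1 = 1 / 0.3448 = 2.9002
Σp_P2ᵢ² = 0.08² + 0.09² + 0.18² + 0.04² + 0.23² + 0.22² + 0.16² = 0.0064 + 0.0081 + 0.0324 + 0.0016 + 0.0529 + 0.0484 + 0.0256 = 0.1754
B_P2 = 1 / 0.1754 = 5.7013
Σp_P3ᵢ² = 0.21² + 0.45² + 0.02² + 0.02² + 0.11² + 0.17² + 0.02² = 0.0441 + 0.2025 + 0.0004 + 0.0004 + 0.0121 + 0.0289 + 0.0004 = 0.2888
B_P3 = 1 / 0.2888 = 3.4626
Ranking by B (broadest → narrowest): population P2 (5.70) > population P4 (3.92) > population P3 (3.46) > population P1 (2.90)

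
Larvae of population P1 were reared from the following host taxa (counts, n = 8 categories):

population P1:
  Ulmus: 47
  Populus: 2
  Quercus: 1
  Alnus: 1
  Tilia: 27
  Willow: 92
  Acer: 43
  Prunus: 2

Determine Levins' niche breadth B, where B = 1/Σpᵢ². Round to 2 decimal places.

3.49

Proportions for population P1 (n=215): 47/215=0.2186, 2/215=0.0093, 1/215=0.0047, 1/215=0.0047, 27/215=0.1256, 92/215=0.4279, 43/215=0.2000, 2/215=0.0093
Σpᵢ² = 0.2186² + 0.0093² + 0.0047² + 0.0047² + 0.1256² + 0.4279² + 0.2000² + 0.0093² = 0.047786 + 0.000086 + 0.000022 + 0.000022 + 0.015775 + 0.183098 + 0.040000 + 0.000086 = 0.286875
B = 1 / 0.286875 = 3.4858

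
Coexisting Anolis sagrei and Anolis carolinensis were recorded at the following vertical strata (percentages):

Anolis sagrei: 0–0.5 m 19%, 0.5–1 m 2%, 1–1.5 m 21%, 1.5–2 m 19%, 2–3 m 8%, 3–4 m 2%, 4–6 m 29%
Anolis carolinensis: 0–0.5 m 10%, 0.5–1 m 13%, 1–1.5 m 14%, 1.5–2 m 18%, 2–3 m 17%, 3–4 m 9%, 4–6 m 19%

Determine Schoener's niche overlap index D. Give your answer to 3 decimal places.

0.730

Convert percentages to proportions (divide by 100).
Σ|p₁ᵢ − p₂ᵢ| = 0.09 + 0.11 + 0.07 + 0.01 + 0.09 + 0.07 + 0.10 = 0.54
D = 1 − ½ × 0.54 = 1 − 0.270 = 0.73000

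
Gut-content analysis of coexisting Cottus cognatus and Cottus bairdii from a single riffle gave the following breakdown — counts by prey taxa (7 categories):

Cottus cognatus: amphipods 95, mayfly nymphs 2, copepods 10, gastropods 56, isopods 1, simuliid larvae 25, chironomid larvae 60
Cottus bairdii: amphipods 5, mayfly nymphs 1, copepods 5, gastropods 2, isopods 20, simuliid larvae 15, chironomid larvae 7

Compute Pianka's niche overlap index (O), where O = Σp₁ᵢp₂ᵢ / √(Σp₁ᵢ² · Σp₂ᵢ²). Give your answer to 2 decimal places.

Proportions for Cottus cognatus (n=249): 95/249=0.3815, 2/249=0.0080, 10/249=0.0402, 56/249=0.2249, 1/249=0.0040, 25/249=0.1004, 60/249=0.2410
Proportions for Cottus bairdii (n=55): 5/55=0.0909, 1/55=0.0182, 5/55=0.0909, 2/55=0.0364, 20/55=0.3636, 15/55=0.2727, 7/55=0.1273
Σ p₁ᵢp₂ᵢ = 0.034678 + 0.000146 + 0.003654 + 0.008186 + 0.001454 + 0.027379 + 0.030679 = 0.106176
Σp_1ᵢ² = 0.3815² + 0.0080² + 0.0402² + 0.2249² + 0.0040² + 0.1004² + 0.2410² = 0.145542 + 0.000064 + 0.001616 + 0.050580 + 0.000016 + 0.010080 + 0.058081 = 0.265979
Σp_2ᵢ² = 0.0909² + 0.0182² + 0.0909² + 0.0364² + 0.3636² + 0.2727² + 0.1273² = 0.008263 + 0.000331 + 0.008263 + 0.001325 + 0.132205 + 0.074365 + 0.016205 = 0.240957
O = 0.106176 / √(0.265979 × 0.240957) = 0.106176 / 0.2531590 = 0.4194

0.42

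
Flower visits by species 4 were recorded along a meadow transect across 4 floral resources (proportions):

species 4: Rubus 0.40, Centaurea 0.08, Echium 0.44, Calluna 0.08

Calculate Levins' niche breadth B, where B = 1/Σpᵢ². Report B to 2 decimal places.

2.73

Σpᵢ² = 0.40² + 0.08² + 0.44² + 0.08² = 0.1600 + 0.0064 + 0.1936 + 0.0064 = 0.3664
B = 1 / 0.3664 = 2.7293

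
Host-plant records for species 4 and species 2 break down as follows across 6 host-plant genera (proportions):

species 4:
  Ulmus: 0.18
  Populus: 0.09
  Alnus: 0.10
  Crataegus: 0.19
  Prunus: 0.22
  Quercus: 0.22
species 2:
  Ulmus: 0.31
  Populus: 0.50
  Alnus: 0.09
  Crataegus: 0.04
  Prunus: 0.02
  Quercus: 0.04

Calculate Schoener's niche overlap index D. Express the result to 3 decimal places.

0.460

Σ|p₁ᵢ − p₂ᵢ| = 0.13 + 0.41 + 0.01 + 0.15 + 0.20 + 0.18 = 1.08
D = 1 − ½ × 1.08 = 1 − 0.540 = 0.46000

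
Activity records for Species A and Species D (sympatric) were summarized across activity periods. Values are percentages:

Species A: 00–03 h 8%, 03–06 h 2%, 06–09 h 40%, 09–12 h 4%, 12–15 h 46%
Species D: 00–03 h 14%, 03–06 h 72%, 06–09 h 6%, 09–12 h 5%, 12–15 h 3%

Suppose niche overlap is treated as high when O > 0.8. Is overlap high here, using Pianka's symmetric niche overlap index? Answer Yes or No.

Convert percentages to proportions (divide by 100).
Σ p₁ᵢp₂ᵢ = 0.0112 + 0.0144 + 0.0240 + 0.0020 + 0.0138 = 0.0654
Σp_1ᵢ² = 0.08² + 0.02² + 0.40² + 0.04² + 0.46² = 0.0064 + 0.0004 + 0.1600 + 0.0016 + 0.2116 = 0.3800
Σp_2ᵢ² = 0.14² + 0.72² + 0.06² + 0.05² + 0.03² = 0.0196 + 0.5184 + 0.0036 + 0.0025 + 0.0009 = 0.5450
O = 0.0654 / √(0.3800 × 0.5450) = 0.0654 / 0.45508 = 0.1437
O = 0.1437 < 0.8 → No.

No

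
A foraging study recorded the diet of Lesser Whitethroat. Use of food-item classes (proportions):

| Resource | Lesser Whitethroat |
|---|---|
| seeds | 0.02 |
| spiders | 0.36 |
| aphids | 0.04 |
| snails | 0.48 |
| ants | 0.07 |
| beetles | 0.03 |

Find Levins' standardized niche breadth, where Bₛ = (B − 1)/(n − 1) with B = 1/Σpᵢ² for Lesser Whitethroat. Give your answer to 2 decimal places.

0.34

Σpᵢ² = 0.02² + 0.36² + 0.04² + 0.48² + 0.07² + 0.03² = 0.0004 + 0.1296 + 0.0016 + 0.2304 + 0.0049 + 0.0009 = 0.3678
B = 1 / 0.3678 = 2.7189
Bₛ = (B − 1)/(n − 1) = (2.7189 − 1)/(6 − 1) = 1.7189/5 = 0.3438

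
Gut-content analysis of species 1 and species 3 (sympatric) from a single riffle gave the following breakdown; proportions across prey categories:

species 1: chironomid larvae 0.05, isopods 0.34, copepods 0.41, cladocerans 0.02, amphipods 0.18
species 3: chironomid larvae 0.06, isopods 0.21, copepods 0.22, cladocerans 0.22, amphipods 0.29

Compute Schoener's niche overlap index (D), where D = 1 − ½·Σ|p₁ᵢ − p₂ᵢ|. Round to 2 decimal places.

0.68

Σ|p₁ᵢ − p₂ᵢ| = 0.01 + 0.13 + 0.19 + 0.20 + 0.11 = 0.64
D = 1 − ½ × 0.64 = 1 − 0.320 = 0.6800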